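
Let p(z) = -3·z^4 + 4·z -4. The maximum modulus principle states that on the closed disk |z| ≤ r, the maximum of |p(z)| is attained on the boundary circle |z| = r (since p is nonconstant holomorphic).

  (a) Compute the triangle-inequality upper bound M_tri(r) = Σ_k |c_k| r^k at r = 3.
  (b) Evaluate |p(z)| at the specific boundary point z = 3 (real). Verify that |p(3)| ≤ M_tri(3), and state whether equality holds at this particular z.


Coefficients: c_0 = -4, c_1 = 4, c_2 = 0, c_3 = 0, c_4 = -3. Radius r = 3.
Part (a). Triangle bound: M_tri(r) = Σ_k |c_k| r^k
  = |-4|·3^0 + |4|·3^1 + |0|·3^2 + |0|·3^3 + |-3|·3^4
  = 4 + 12 + 0 + 0 + 243 = 259.
This bounds M(r) := max_{|z|=r} |p(z)| from above; equality holds iff all terms c_k z^k can be made to align in phase at a single z on |z|=r.
Part (b). At z = 3 (real, on the circle |z| = r):
  p(3) = (-4)·3^0 + (4)·3^1 + (0)·3^2 + (0)·3^3 + (-3)·3^4 = -235.
  |p(3)| = 235.
Check: |p(3)| = 235 ≤ 259 = M_tri(3). ✓ Equality does not hold at z = 3 (the coefficients have mixed signs, so the terms do not all align in phase there).

M_tri(3) = 259; |p(3)| = 235; equality at z=3: no.


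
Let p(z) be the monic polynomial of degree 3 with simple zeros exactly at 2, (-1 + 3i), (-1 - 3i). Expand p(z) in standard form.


The polynomial is p(z) = ∏_{α ∈ S} (z − α), where S = {2, (-1 + 3i), (-1 - 3i)}.
Expanding the product yields: p(z) = z^3 + 6·z -20.
Note conjugate pairs combine to real quadratics: (z − (-1+3i))(z − (-1−3i)) = z² + 2z + 10.
The resulting polynomial has degree 3 and real coefficients as required.

p(z) = z^3 + 6·z -20.


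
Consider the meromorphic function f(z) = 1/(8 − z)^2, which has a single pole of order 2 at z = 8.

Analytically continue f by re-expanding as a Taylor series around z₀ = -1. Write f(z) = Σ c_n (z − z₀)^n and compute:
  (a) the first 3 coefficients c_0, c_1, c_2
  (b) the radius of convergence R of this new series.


Let w = z − z₀, so z = z₀ + w.
Then 8 − z = 8 − (z₀ + w) = (8 − z₀) − w = 9 − w.
f(z) = 1/(9 − w)^2 = (1/(9)^2) · (1 − w/(9))^{−2}.
By the binomial series (1−u)^{−2} = Σ_{n≥0} C(n+1, 1) u^n for |u|<1, with u = w/(9):
  c_n = C(n+1, 1) / (9)^(n+2).
  c_0 = 1/(9)^2 = 1/81.
  c_1 = 2/(9)^3 = 2/729.
  c_2 = 3/(9)^4 = 1/2187.
The series is valid for |w/d| < 1, i.e. |z − z₀| < |d|.
Radius of convergence: R = |8 − z₀| = |9| = 9 (distance from z₀ to the singularity z = 8).

c_0 = 1/81, c_1 = 2/729, c_2 = 1/2187; R = 9.


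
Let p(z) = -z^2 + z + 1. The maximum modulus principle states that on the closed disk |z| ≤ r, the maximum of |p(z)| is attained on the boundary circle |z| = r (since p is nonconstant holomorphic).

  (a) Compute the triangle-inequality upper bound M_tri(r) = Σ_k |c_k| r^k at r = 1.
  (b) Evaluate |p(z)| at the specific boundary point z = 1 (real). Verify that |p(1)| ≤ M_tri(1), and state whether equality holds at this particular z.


Coefficients: c_0 = 1, c_1 = 1, c_2 = -1. Radius r = 1.
Part (a). Triangle bound: M_tri(r) = Σ_k |c_k| r^k
  = |1|·1^0 + |1|·1^1 + |-1|·1^2
  = 1 + 1 + 1 = 3.
This bounds M(r) := max_{|z|=r} |p(z)| from above; equality holds iff all terms c_k z^k can be made to align in phase at a single z on |z|=r.
Part (b). At z = 1 (real, on the circle |z| = r):
  p(1) = (1)·1^0 + (1)·1^1 + (-1)·1^2 = 1.
  |p(1)| = 1.
Check: |p(1)| = 1 ≤ 3 = M_tri(1). ✓ Equality does not hold at z = 1 (the coefficients have mixed signs, so the terms do not all align in phase there).

M_tri(1) = 3; |p(1)| = 1; equality at z=1: no.


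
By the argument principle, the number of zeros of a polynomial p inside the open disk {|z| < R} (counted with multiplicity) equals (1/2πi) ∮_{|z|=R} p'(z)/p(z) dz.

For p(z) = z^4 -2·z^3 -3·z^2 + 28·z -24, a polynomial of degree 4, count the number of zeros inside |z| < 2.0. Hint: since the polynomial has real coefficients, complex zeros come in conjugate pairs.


The zeros of p are: (2 + 2i), (2 - 2i), -3, 1.
Their magnitudes are: 2.828, 2.828, 3, 1.
Zeros with |z| < R = 2.0: 1.
Count = 1.
By the argument principle, (1/2πi) ∮_{|z|=R} p'(z)/p(z) dz equals exactly this count.

Number of zeros inside |z| < 2.0: 1.


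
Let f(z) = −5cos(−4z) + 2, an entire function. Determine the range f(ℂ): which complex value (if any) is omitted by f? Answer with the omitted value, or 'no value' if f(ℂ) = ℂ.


Little Picard bounds the complement of f(ℂ) to at most one point.
cos is entire and surjective onto ℂ: for every w ∈ ℂ, cos(ζ) = w has a solution ζ ∈ ℂ (e.g., via the complex inverse arccos). With ζ = −4z this gives z = ζ/(-4). Then -5·cos(−4z) takes every value in -5·ℂ = ℂ, and adding 2 is a bijection of ℂ. So f is surjective and omits no value. (Note: only on the real line is cos bounded by [−1, 1].)

Omitted value: no value.


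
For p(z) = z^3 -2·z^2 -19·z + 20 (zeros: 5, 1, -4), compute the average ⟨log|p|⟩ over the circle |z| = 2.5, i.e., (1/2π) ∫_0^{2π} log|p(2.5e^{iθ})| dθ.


Zeros: -4, 1, 5; r = 2.5.
Inside |z| < r: 1. Outside (|z| ≥ r): -4, 5.
p(0) = 20, so log|p(0)| = log(20) = 2.9957.
Apply Jensen: I(r) = log|p(0)| + Σ_k log(r/|z_k|), summed over zeros inside |z| < r.
  log(r/|z_k|) for z_k = 1: log(2.5/1) = 0.9163
  Outside zeros (-4, 5) contribute nothing to the Jensen sum.
Sum over inside zeros: 0.9163.
I(r) = log|p(0)| + (inside sum) = 2.9957 + 0.9163 = 3.9120.
Note: since some zeros are outside |z| ≤ r, the simplified n·log(r) form does NOT apply — only the inside zeros contribute.

I(r) ≈ 3.9120.


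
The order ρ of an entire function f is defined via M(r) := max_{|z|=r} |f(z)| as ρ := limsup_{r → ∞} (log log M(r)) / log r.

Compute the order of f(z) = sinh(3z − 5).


sinh(w) is a linear combination of e^{iw} and e^{−iw} (or e^w, e^{−w} in the hyperbolic case), so |sinh(w)| ≤ e^{|w|}. With w = 3z − 5, |w| ≤ 3|z| + 5 = 3r + 5 on |z| = r, giving M(r) ≤ e^{3r + 5}, so ρ ≤ 1. On a suitable ray (z = it for sin/cos; z = t for sinh/cosh, t real → ∞), |sinh(3z − 5)| grows like e^{3|t|}/2, so ρ ≥ 1. Hence ρ = 1.
Therefore ρ = 1.

Order ρ = 1.


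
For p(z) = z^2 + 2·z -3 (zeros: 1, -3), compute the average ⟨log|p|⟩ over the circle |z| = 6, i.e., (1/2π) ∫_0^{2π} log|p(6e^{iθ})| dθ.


Zeros: -3, 1; r = 6.
Inside |z| < r: -3, 1. Outside (|z| ≥ r): ∅.
p(0) = -3, so log|p(0)| = log(3) = 1.0986.
Apply Jensen: I(r) = log|p(0)| + Σ_k log(r/|z_k|), summed over zeros inside |z| < r.
  log(r/|z_k|) for z_k = 1: log(6/1) = 1.7918
  log(r/|z_k|) for z_k = -3: log(6/3) = 0.6931
Sum over inside zeros: 2.4849.
I(r) = log|p(0)| + (inside sum) = 1.0986 + 2.4849 = 3.5835.
Closed form (all zeros inside, monic): I(r) = n·log(r) = 2·log(6) = 3.5835. ✓

I(r) ≈ 3.5835.


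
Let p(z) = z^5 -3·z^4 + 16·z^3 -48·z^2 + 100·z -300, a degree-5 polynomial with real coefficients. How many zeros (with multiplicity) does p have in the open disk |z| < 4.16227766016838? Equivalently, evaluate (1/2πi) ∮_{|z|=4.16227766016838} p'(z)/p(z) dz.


The zeros of p are: (1 + 3i), (1 - 3i), 3, (-1 + 3i), (-1 - 3i).
Their magnitudes are: 3.162, 3.162, 3, 3.162, 3.162.
Zeros with |z| < R = 4.16227766016838: (1 + 3i), (1 - 3i), 3, (-1 + 3i), (-1 - 3i).
Count = 5.
By the argument principle, (1/2πi) ∮_{|z|=R} p'(z)/p(z) dz equals exactly this count.

Number of zeros inside |z| < 4.16227766016838: 5.


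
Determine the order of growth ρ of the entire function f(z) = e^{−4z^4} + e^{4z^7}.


Each summand is entire of order 4 and 7 respectively (as in the single-exponential case). The order of a sum is at most the max of the orders, so ρ ≤ 7. For the lower bound: on |z|=r choose arg z so that 4z^7 is real positive; then |e^{4z^7}| = e^{4r^7} while |e^{-4z^4}| ≤ e^{4r^4} = o(e^{4r^7}). So |f| ≥ e^{4r^7}(1 − o(1)) and ρ ≥ 7. Hence ρ = max(4, 7) = 7.
Therefore ρ = 7.

Order ρ = 7.


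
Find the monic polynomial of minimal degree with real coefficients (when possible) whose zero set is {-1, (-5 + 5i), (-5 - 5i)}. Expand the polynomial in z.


The polynomial is p(z) = ∏_{α ∈ S} (z − α), where S = {-1, (-5 + 5i), (-5 - 5i)}.
Expanding the product yields: p(z) = z^3 + 11·z^2 + 60·z + 50.
Note conjugate pairs combine to real quadratics: (z − (-5+5i))(z − (-5−5i)) = z² + 10z + 50.
The resulting polynomial has degree 3 and real coefficients as required.

p(z) = z^3 + 11·z^2 + 60·z + 50.


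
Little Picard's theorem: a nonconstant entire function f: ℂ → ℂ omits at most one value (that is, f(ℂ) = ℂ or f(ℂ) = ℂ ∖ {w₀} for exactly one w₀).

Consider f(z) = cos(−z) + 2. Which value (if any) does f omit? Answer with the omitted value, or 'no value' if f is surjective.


Little Picard bounds the complement of f(ℂ) to at most one point.
cos is entire and surjective onto ℂ: for every w ∈ ℂ, cos(ζ) = w has a solution ζ ∈ ℂ (e.g., via the complex inverse arccos). With ζ = −z this gives z = ζ/(-1). Then 1·cos(−z) takes every value in 1·ℂ = ℂ, and adding 2 is a bijection of ℂ. So f is surjective and omits no value. (Note: only on the real line is cos bounded by [−1, 1].)

Omitted value: no value.


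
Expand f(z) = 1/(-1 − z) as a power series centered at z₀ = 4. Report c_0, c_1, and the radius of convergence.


Let w = z − z₀, so z = z₀ + w.
Then -1 − z = -1 − (z₀ + w) = (-1 − z₀) − w = -5 − w.
f(z) = 1/(-5 − w) = (1/(-5)) · 1/(1 − w/(-5)) = Σ_{n≥0} w^n / (-5)^(n+1).
So c_n = 1/(-5)^(n+1):
  c_0 = 1/(-5)^1 = -1/5.
  c_1 = 1/(-5)^2 = 1/25.
The series is valid for |w/d| < 1, i.e. |z − z₀| < |d|.
Radius of convergence: R = |-1 − z₀| = |-5| = 5 (distance from z₀ to the singularity z = -1).

c_0 = -1/5, c_1 = 1/25; R = 5.


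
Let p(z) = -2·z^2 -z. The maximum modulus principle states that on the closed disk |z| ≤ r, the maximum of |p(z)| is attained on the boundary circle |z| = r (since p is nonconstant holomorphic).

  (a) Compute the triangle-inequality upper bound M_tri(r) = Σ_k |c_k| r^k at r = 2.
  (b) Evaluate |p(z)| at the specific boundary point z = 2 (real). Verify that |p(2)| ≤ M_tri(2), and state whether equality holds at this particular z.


Coefficients: c_0 = 0, c_1 = -1, c_2 = -2. Radius r = 2.
Part (a). Triangle bound: M_tri(r) = Σ_k |c_k| r^k
  = |0|·2^0 + |-1|·2^1 + |-2|·2^2
  = 0 + 2 + 8 = 10.
This bounds M(r) := max_{|z|=r} |p(z)| from above; equality holds iff all terms c_k z^k can be made to align in phase at a single z on |z|=r.
Part (b). At z = 2 (real, on the circle |z| = r):
  p(2) = (0)·2^0 + (-1)·2^1 + (-2)·2^2 = -10.
  |p(2)| = 10.
Since all nonzero coefficients share the same sign, |p(2)| = 10 = M_tri(2); the triangle bound is attained at z = 2, so in fact M(r) = 10.

M_tri(2) = 10; |p(2)| = 10; equality at z=2: yes.


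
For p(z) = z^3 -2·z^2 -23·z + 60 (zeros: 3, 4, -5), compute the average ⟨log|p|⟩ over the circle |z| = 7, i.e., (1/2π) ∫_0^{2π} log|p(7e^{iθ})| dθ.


Zeros: -5, 3, 4; r = 7.
Inside |z| < r: -5, 3, 4. Outside (|z| ≥ r): ∅.
p(0) = 60, so log|p(0)| = log(60) = 4.0943.
Apply Jensen: I(r) = log|p(0)| + Σ_k log(r/|z_k|), summed over zeros inside |z| < r.
  log(r/|z_k|) for z_k = 3: log(7/3) = 0.8473
  log(r/|z_k|) for z_k = 4: log(7/4) = 0.5596
  log(r/|z_k|) for z_k = -5: log(7/5) = 0.3365
Sum over inside zeros: 1.7434.
I(r) = log|p(0)| + (inside sum) = 4.0943 + 1.7434 = 5.8377.
Closed form (all zeros inside, monic): I(r) = n·log(r) = 3·log(7) = 5.8377. ✓

I(r) ≈ 5.8377.


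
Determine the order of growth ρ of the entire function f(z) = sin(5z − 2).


sin(w) is a linear combination of e^{iw} and e^{−iw} (or e^w, e^{−w} in the hyperbolic case), so |sin(w)| ≤ e^{|w|}. With w = 5z − 2, |w| ≤ 5|z| + 2 = 5r + 2 on |z| = r, giving M(r) ≤ e^{5r + 2}, so ρ ≤ 1. On a suitable ray (z = it for sin/cos; z = t for sinh/cosh, t real → ∞), |sin(5z − 2)| grows like e^{5|t|}/2, so ρ ≥ 1. Hence ρ = 1.
Therefore ρ = 1.

Order ρ = 1.


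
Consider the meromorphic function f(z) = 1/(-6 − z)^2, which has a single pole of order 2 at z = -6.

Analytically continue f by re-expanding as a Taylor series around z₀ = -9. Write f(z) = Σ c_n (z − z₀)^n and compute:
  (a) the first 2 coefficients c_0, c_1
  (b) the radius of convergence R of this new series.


Let w = z − z₀, so z = z₀ + w.
Then -6 − z = -6 − (z₀ + w) = (-6 − z₀) − w = 3 − w.
f(z) = 1/(3 − w)^2 = (1/(3)^2) · (1 − w/(3))^{−2}.
By the binomial series (1−u)^{−2} = Σ_{n≥0} C(n+1, 1) u^n for |u|<1, with u = w/(3):
  c_n = C(n+1, 1) / (3)^(n+2).
  c_0 = 1/(3)^2 = 1/9.
  c_1 = 2/(3)^3 = 2/27.
The series is valid for |w/d| < 1, i.e. |z − z₀| < |d|.
Radius of convergence: R = |-6 − z₀| = |3| = 3 (distance from z₀ to the singularity z = -6).

c_0 = 1/9, c_1 = 2/27; R = 3.


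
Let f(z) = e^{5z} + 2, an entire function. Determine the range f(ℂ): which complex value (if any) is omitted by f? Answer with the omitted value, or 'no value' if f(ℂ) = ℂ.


Little Picard bounds the complement of f(ℂ) to at most one point.
e^{5z} is never zero on ℂ, so 1·e^{5z} takes every value in ℂ ∖ {0}. Adding 2 shifts the range to ℂ ∖ {2}. Thus f omits exactly the value 2.

Omitted value: 2.


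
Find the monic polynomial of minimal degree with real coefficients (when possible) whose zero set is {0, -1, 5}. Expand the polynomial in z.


The polynomial is p(z) = ∏_{α ∈ S} (z − α), where S = {0, -1, 5}.
Expanding the product yields: p(z) = z^3 -4·z^2 -5·z.
The resulting polynomial has degree 3 and real coefficients as required.

p(z) = z^3 -4·z^2 -5·z.


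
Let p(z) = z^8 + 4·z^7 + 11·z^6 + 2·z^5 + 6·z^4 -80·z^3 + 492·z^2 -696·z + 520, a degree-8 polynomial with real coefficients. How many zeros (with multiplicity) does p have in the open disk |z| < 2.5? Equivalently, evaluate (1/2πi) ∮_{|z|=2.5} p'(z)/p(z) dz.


The zeros of p are: (-1 + 3i), (-1 - 3i), (1 + 1i), (1 - 1i), (1 + 1i), (1 - 1i), (-3 + 2i), (-3 - 2i).
Their magnitudes are: 3.162, 3.162, 1.414, 1.414, 1.414, 1.414, 3.606, 3.606.
Zeros with |z| < R = 2.5: (1 + 1i), (1 - 1i), (1 + 1i), (1 - 1i).
Count = 4.
By the argument principle, (1/2πi) ∮_{|z|=R} p'(z)/p(z) dz equals exactly this count.

Number of zeros inside |z| < 2.5: 4.


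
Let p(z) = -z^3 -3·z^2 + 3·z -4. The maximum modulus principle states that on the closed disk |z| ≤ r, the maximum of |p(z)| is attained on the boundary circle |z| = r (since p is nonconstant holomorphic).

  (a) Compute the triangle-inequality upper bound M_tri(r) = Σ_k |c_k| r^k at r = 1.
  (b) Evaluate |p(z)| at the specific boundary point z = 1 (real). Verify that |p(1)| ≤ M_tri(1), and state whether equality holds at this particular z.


Coefficients: c_0 = -4, c_1 = 3, c_2 = -3, c_3 = -1. Radius r = 1.
Part (a). Triangle bound: M_tri(r) = Σ_k |c_k| r^k
  = |-4|·1^0 + |3|·1^1 + |-3|·1^2 + |-1|·1^3
  = 4 + 3 + 3 + 1 = 11.
This bounds M(r) := max_{|z|=r} |p(z)| from above; equality holds iff all terms c_k z^k can be made to align in phase at a single z on |z|=r.
Part (b). At z = 1 (real, on the circle |z| = r):
  p(1) = (-4)·1^0 + (3)·1^1 + (-3)·1^2 + (-1)·1^3 = -5.
  |p(1)| = 5.
Check: |p(1)| = 5 ≤ 11 = M_tri(1). ✓ Equality does not hold at z = 1 (the coefficients have mixed signs, so the terms do not all align in phase there).

M_tri(1) = 11; |p(1)| = 5; equality at z=1: no.


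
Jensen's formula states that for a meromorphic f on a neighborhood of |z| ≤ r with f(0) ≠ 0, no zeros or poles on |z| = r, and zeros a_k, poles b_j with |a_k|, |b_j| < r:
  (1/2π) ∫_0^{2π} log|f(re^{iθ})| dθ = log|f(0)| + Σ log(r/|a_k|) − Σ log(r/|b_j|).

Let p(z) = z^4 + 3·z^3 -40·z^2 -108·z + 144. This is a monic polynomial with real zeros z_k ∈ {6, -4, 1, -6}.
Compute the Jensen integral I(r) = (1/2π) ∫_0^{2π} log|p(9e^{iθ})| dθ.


Zeros: -6, -4, 1, 6; r = 9.
Inside |z| < r: -6, -4, 1, 6. Outside (|z| ≥ r): ∅.
p(0) = 144, so log|p(0)| = log(144) = 4.9698.
Apply Jensen: I(r) = log|p(0)| + Σ_k log(r/|z_k|), summed over zeros inside |z| < r.
  log(r/|z_k|) for z_k = 6: log(9/6) = 0.4055
  log(r/|z_k|) for z_k = -4: log(9/4) = 0.8109
  log(r/|z_k|) for z_k = 1: log(9/1) = 2.1972
  log(r/|z_k|) for z_k = -6: log(9/6) = 0.4055
Sum over inside zeros: 3.8191.
I(r) = log|p(0)| + (inside sum) = 4.9698 + 3.8191 = 8.7889.
Closed form (all zeros inside, monic): I(r) = n·log(r) = 4·log(9) = 8.7889. ✓

I(r) ≈ 8.7889.


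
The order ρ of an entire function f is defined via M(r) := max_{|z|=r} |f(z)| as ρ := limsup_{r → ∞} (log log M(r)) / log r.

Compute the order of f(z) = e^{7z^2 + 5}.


|e^{7z^2 + 5}| = e^{Re(7·z^2) + 5} ≤ e^{7|z|^2 + 5} = e^{7r^2 + 5} on |z| = r, so ρ ≤ 2. Choosing z on |z|=r so that 7·z^2 is real positive (always possible by picking arg z appropriately) gives |f(z)| = e^{7r^2 + 5}, matching the bound. The additive constant 5 does not affect log log M(r) ~ 2·log r. Hence ρ = 2.
Therefore ρ = 2.

Order ρ = 2.


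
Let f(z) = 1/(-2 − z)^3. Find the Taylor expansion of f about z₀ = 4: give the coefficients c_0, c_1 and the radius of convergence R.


Let w = z − z₀, so z = z₀ + w.
Then -2 − z = -2 − (z₀ + w) = (-2 − z₀) − w = -6 − w.
f(z) = 1/(-6 − w)^3 = (1/(-6)^3) · (1 − w/(-6))^{−3}.
By the binomial series (1−u)^{−3} = Σ_{n≥0} C(n+2, 2) u^n for |u|<1, with u = w/(-6):
  c_n = C(n+2, 2) / (-6)^(n+3).
  c_0 = 1/(-6)^3 = -1/216.
  c_1 = 3/(-6)^4 = 1/432.
The series is valid for |w/d| < 1, i.e. |z − z₀| < |d|.
Radius of convergence: R = |-2 − z₀| = |-6| = 6 (distance from z₀ to the singularity z = -2).

c_0 = -1/216, c_1 = 1/432; R = 6.


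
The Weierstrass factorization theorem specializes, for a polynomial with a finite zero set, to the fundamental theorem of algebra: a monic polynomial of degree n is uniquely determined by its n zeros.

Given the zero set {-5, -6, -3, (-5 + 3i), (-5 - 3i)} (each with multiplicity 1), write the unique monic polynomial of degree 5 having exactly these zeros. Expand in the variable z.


The polynomial is p(z) = ∏_{α ∈ S} (z − α), where S = {-5, -6, -3, (-5 + 3i), (-5 - 3i)}.
Expanding the product yields: p(z) = z^5 + 24·z^4 + 237·z^3 + 1196·z^2 + 3042·z + 3060.
Note conjugate pairs combine to real quadratics: (z − (-5+3i))(z − (-5−3i)) = z² + 10z + 34.
The resulting polynomial has degree 5 and real coefficients as required.

p(z) = z^5 + 24·z^4 + 237·z^3 + 1196·z^2 + 3042·z + 3060.


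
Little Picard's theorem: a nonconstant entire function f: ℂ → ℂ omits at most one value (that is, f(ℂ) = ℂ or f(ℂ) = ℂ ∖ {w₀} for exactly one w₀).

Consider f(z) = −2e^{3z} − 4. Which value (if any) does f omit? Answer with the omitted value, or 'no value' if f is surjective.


Little Picard bounds the complement of f(ℂ) to at most one point.
e^{3z} is never zero on ℂ, so -2·e^{3z} takes every value in ℂ ∖ {0}. Adding -4 shifts the range to ℂ ∖ {-4}. Thus f omits exactly the value -4.

Omitted value: -4.


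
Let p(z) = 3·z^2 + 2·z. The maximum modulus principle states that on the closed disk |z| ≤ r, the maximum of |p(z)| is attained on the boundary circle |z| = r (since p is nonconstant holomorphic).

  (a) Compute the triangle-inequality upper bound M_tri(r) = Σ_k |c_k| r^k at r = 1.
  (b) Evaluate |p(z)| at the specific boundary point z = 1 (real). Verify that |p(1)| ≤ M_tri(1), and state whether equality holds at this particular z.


Coefficients: c_0 = 0, c_1 = 2, c_2 = 3. Radius r = 1.
Part (a). Triangle bound: M_tri(r) = Σ_k |c_k| r^k
  = |0|·1^0 + |2|·1^1 + |3|·1^2
  = 0 + 2 + 3 = 5.
This bounds M(r) := max_{|z|=r} |p(z)| from above; equality holds iff all terms c_k z^k can be made to align in phase at a single z on |z|=r.
Part (b). At z = 1 (real, on the circle |z| = r):
  p(1) = (0)·1^0 + (2)·1^1 + (3)·1^2 = 5.
  |p(1)| = 5.
Since all nonzero coefficients share the same sign, |p(1)| = 5 = M_tri(1); the triangle bound is attained at z = 1, so in fact M(r) = 5.

M_tri(1) = 5; |p(1)| = 5; equality at z=1: yes.


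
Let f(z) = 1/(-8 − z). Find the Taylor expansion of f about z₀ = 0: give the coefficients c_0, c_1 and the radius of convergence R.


Let w = z − z₀, so z = z₀ + w.
Then -8 − z = -8 − (z₀ + w) = (-8 − z₀) − w = -8 − w.
f(z) = 1/(-8 − w) = (1/(-8)) · 1/(1 − w/(-8)) = Σ_{n≥0} w^n / (-8)^(n+1).
So c_n = 1/(-8)^(n+1):
  c_0 = 1/(-8)^1 = -1/8.
  c_1 = 1/(-8)^2 = 1/64.
The series is valid for |w/d| < 1, i.e. |z − z₀| < |d|.
Radius of convergence: R = |-8 − z₀| = |-8| = 8 (distance from z₀ to the singularity z = -8).

c_0 = -1/8, c_1 = 1/64; R = 8.


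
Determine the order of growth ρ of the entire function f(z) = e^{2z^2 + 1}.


|e^{2z^2 + 1}| = e^{Re(2·z^2) + 1} ≤ e^{2|z|^2 + 1} = e^{2r^2 + 1} on |z| = r, so ρ ≤ 2. Choosing z on |z|=r so that 2·z^2 is real positive (always possible by picking arg z appropriately) gives |f(z)| = e^{2r^2 + 1}, matching the bound. The additive constant 1 does not affect log log M(r) ~ 2·log r. Hence ρ = 2.
Therefore ρ = 2.

Order ρ = 2.


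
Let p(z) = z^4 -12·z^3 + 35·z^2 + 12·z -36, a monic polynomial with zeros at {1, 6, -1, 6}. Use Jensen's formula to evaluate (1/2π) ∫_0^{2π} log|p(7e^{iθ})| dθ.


Zeros: -1, 1, 6, 6; r = 7.
Inside |z| < r: -1, 1, 6, 6. Outside (|z| ≥ r): ∅.
p(0) = -36, so log|p(0)| = log(36) = 3.5835.
Apply Jensen: I(r) = log|p(0)| + Σ_k log(r/|z_k|), summed over zeros inside |z| < r.
  log(r/|z_k|) for z_k = 1: log(7/1) = 1.9459
  log(r/|z_k|) for z_k = 6: log(7/6) = 0.1542
  log(r/|z_k|) for z_k = -1: log(7/1) = 1.9459
  log(r/|z_k|) for z_k = 6: log(7/6) = 0.1542
Sum over inside zeros: 4.2001.
I(r) = log|p(0)| + (inside sum) = 3.5835 + 4.2001 = 7.7836.
Closed form (all zeros inside, monic): I(r) = n·log(r) = 4·log(7) = 7.7836. ✓

I(r) ≈ 7.7836.


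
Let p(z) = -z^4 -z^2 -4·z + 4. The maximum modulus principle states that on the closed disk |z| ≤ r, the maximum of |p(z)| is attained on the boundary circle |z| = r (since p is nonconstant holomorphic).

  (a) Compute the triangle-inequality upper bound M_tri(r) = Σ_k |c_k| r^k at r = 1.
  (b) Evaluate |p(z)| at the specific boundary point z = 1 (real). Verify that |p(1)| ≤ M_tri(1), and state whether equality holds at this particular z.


Coefficients: c_0 = 4, c_1 = -4, c_2 = -1, c_3 = 0, c_4 = -1. Radius r = 1.
Part (a). Triangle bound: M_tri(r) = Σ_k |c_k| r^k
  = |4|·1^0 + |-4|·1^1 + |-1|·1^2 + |0|·1^3 + |-1|·1^4
  = 4 + 4 + 1 + 0 + 1 = 10.
This bounds M(r) := max_{|z|=r} |p(z)| from above; equality holds iff all terms c_k z^k can be made to align in phase at a single z on |z|=r.
Part (b). At z = 1 (real, on the circle |z| = r):
  p(1) = (4)·1^0 + (-4)·1^1 + (-1)·1^2 + (0)·1^3 + (-1)·1^4 = -2.
  |p(1)| = 2.
Check: |p(1)| = 2 ≤ 10 = M_tri(1). ✓ Equality does not hold at z = 1 (the coefficients have mixed signs, so the terms do not all align in phase there).

M_tri(1) = 10; |p(1)| = 2; equality at z=1: no.


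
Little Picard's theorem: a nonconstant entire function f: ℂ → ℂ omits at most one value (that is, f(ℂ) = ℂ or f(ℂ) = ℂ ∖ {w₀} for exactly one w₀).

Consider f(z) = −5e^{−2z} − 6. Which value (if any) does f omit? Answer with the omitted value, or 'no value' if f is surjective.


Little Picard bounds the complement of f(ℂ) to at most one point.
e^{−2z} is never zero on ℂ, so -5·e^{−2z} takes every value in ℂ ∖ {0}. Adding -6 shifts the range to ℂ ∖ {-6}. Thus f omits exactly the value -6.

Omitted value: -6.


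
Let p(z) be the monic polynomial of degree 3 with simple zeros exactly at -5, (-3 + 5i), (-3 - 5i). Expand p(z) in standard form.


The polynomial is p(z) = ∏_{α ∈ S} (z − α), where S = {-5, (-3 + 5i), (-3 - 5i)}.
Expanding the product yields: p(z) = z^3 + 11·z^2 + 64·z + 170.
Note conjugate pairs combine to real quadratics: (z − (-3+5i))(z − (-3−5i)) = z² + 6z + 34.
The resulting polynomial has degree 3 and real coefficients as required.

p(z) = z^3 + 11·z^2 + 64·z + 170.


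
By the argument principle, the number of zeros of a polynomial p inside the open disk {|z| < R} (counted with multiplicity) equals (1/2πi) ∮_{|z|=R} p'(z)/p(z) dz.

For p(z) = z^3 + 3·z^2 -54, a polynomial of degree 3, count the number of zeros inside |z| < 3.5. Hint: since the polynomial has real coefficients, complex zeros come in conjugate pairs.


The zeros of p are: (-3 + 3i), (-3 - 3i), 3.
Their magnitudes are: 4.243, 4.243, 3.
Zeros with |z| < R = 3.5: 3.
Count = 1.
By the argument principle, (1/2πi) ∮_{|z|=R} p'(z)/p(z) dz equals exactly this count.

Number of zeros inside |z| < 3.5: 1.


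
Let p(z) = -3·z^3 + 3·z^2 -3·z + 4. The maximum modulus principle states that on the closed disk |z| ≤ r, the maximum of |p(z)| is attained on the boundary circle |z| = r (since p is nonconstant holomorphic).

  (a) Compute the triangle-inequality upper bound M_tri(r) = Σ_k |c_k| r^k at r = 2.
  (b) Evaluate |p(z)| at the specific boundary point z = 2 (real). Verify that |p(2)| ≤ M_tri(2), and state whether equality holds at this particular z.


Coefficients: c_0 = 4, c_1 = -3, c_2 = 3, c_3 = -3. Radius r = 2.
Part (a). Triangle bound: M_tri(r) = Σ_k |c_k| r^k
  = |4|·2^0 + |-3|·2^1 + |3|·2^2 + |-3|·2^3
  = 4 + 6 + 12 + 24 = 46.
This bounds M(r) := max_{|z|=r} |p(z)| from above; equality holds iff all terms c_k z^k can be made to align in phase at a single z on |z|=r.
Part (b). At z = 2 (real, on the circle |z| = r):
  p(2) = (4)·2^0 + (-3)·2^1 + (3)·2^2 + (-3)·2^3 = -14.
  |p(2)| = 14.
Check: |p(2)| = 14 ≤ 46 = M_tri(2). ✓ Equality does not hold at z = 2 (the coefficients have mixed signs, so the terms do not all align in phase there).

M_tri(2) = 46; |p(2)| = 14; equality at z=2: no.


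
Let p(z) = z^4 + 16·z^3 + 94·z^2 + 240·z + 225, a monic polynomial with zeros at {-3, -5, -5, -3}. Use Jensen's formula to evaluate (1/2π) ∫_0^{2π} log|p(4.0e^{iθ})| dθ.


Zeros: -5, -5, -3, -3; r = 4.0.
Inside |z| < r: -3, -3. Outside (|z| ≥ r): -5, -5.
p(0) = 225, so log|p(0)| = log(225) = 5.4161.
Apply Jensen: I(r) = log|p(0)| + Σ_k log(r/|z_k|), summed over zeros inside |z| < r.
  log(r/|z_k|) for z_k = -3: log(4.0/3) = 0.2877
  log(r/|z_k|) for z_k = -3: log(4.0/3) = 0.2877
  Outside zeros (-5, -5) contribute nothing to the Jensen sum.
Sum over inside zeros: 0.5754.
I(r) = log|p(0)| + (inside sum) = 5.4161 + 0.5754 = 5.9915.
Note: since some zeros are outside |z| ≤ r, the simplified n·log(r) form does NOT apply — only the inside zeros contribute.

I(r) ≈ 5.9915.


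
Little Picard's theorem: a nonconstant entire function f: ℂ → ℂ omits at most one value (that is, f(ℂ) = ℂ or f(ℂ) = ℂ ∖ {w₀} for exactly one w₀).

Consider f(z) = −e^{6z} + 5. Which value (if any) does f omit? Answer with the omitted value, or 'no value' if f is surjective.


Little Picard bounds the complement of f(ℂ) to at most one point.
e^{6z} is never zero on ℂ, so -1·e^{6z} takes every value in ℂ ∖ {0}. Adding 5 shifts the range to ℂ ∖ {5}. Thus f omits exactly the value 5.

Omitted value: 5.


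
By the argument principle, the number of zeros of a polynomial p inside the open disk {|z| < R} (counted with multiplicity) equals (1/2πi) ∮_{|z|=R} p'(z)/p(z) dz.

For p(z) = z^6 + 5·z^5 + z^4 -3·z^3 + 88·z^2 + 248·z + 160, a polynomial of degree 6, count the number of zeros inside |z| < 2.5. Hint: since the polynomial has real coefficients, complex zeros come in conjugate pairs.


The zeros of p are: -1, -4, (2 + 2i), (2 - 2i), (-2 + 1i), (-2 - 1i).
Their magnitudes are: 1, 4, 2.828, 2.828, 2.236, 2.236.
Zeros with |z| < R = 2.5: -1, (-2 + 1i), (-2 - 1i).
Count = 3.
By the argument principle, (1/2πi) ∮_{|z|=R} p'(z)/p(z) dz equals exactly this count.

Number of zeros inside |z| < 2.5: 3.


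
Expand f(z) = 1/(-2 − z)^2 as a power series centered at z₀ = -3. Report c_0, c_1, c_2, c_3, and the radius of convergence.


Let w = z − z₀, so z = z₀ + w.
Then -2 − z = -2 − (z₀ + w) = (-2 − z₀) − w = 1 − w.
f(z) = 1/(1 − w)^2 = (1/(1)^2) · (1 − w/(1))^{−2}.
By the binomial series (1−u)^{−2} = Σ_{n≥0} C(n+1, 1) u^n for |u|<1, with u = w/(1):
  c_n = C(n+1, 1) / (1)^(n+2).
  c_0 = 1/(1)^2 = 1.
  c_1 = 2/(1)^3 = 2.
  c_2 = 3/(1)^4 = 3.
  c_3 = 4/(1)^5 = 4.
The series is valid for |w/d| < 1, i.e. |z − z₀| < |d|.
Radius of convergence: R = |-2 − z₀| = |1| = 1 (distance from z₀ to the singularity z = -2).

c_0 = 1, c_1 = 2, c_2 = 3, c_3 = 4; R = 1.


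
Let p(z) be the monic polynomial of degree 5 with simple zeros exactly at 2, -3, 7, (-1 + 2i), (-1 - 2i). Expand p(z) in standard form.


The polynomial is p(z) = ∏_{α ∈ S} (z − α), where S = {2, -3, 7, (-1 + 2i), (-1 - 2i)}.
Expanding the product yields: p(z) = z^5 -4·z^4 -20·z^3 -14·z^2 + 19·z + 210.
Note conjugate pairs combine to real quadratics: (z − (-1+2i))(z − (-1−2i)) = z² + 2z + 5.
The resulting polynomial has degree 5 and real coefficients as required.

p(z) = z^5 -4·z^4 -20·z^3 -14·z^2 + 19·z + 210.


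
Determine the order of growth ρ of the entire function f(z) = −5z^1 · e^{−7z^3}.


M(r) = max_{|z|=r} |-5|·|z|^1·|e^{−7z^3}| = 5·r^1 · e^{7r^3} (the factors attain their maxima compatibly on |z|=r). Then log M(r) = log 5 + 1·log r + 7r^3, dominated by the last term, so log log M(r) ~ 3·log r. The polynomial factor -5z^1 contributes only a log r term and does not affect the order. ρ = 3.
Therefore ρ = 3.

Order ρ = 3.


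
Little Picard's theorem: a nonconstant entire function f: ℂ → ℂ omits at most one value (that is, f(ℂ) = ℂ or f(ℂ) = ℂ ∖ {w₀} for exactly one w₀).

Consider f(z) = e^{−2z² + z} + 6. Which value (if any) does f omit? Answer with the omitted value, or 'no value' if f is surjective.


Little Picard bounds the complement of f(ℂ) to at most one point.
The exponent g(z) = −2z² + z is a nonconstant polynomial, hence surjective onto ℂ. So e^{g(z)} takes every value in {e^w : w ∈ ℂ} = ℂ ∖ {0}. Adding 6 shifts the range to ℂ ∖ {6}. f omits exactly 6.

Omitted value: 6.


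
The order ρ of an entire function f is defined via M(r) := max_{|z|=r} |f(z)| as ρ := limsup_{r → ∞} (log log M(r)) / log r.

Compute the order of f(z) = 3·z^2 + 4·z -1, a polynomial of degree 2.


|f(z)| ≤ Σ|c_k|·r^k = O(r^2) as r → ∞. Polynomial growth is O(e^{r^ε}) for every ε > 0 (since r^2/e^{r^ε} → 0), so ρ ≤ ε for all ε > 0, i.e. ρ = 0. Every nonconstant polynomial has order 0.
Therefore ρ = 0.

Order ρ = 0.


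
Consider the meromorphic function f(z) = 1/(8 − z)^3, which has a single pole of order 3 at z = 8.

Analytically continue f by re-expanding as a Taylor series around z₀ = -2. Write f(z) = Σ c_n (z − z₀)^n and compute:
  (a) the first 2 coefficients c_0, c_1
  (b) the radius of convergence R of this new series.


Let w = z − z₀, so z = z₀ + w.
Then 8 − z = 8 − (z₀ + w) = (8 − z₀) − w = 10 − w.
f(z) = 1/(10 − w)^3 = (1/(10)^3) · (1 − w/(10))^{−3}.
By the binomial series (1−u)^{−3} = Σ_{n≥0} C(n+2, 2) u^n for |u|<1, with u = w/(10):
  c_n = C(n+2, 2) / (10)^(n+3).
  c_0 = 1/(10)^3 = 1/1000.
  c_1 = 3/(10)^4 = 3/10000.
The series is valid for |w/d| < 1, i.e. |z − z₀| < |d|.
Radius of convergence: R = |8 − z₀| = |10| = 10 (distance from z₀ to the singularity z = 8).

c_0 = 1/1000, c_1 = 3/10000; R = 10.


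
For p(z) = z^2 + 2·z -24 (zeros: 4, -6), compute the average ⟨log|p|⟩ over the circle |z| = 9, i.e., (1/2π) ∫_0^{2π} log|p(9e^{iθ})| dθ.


Zeros: -6, 4; r = 9.
Inside |z| < r: -6, 4. Outside (|z| ≥ r): ∅.
p(0) = -24, so log|p(0)| = log(24) = 3.1781.
Apply Jensen: I(r) = log|p(0)| + Σ_k log(r/|z_k|), summed over zeros inside |z| < r.
  log(r/|z_k|) for z_k = 4: log(9/4) = 0.8109
  log(r/|z_k|) for z_k = -6: log(9/6) = 0.4055
Sum over inside zeros: 1.2164.
I(r) = log|p(0)| + (inside sum) = 3.1781 + 1.2164 = 4.3944.
Closed form (all zeros inside, monic): I(r) = n·log(r) = 2·log(9) = 4.3944. ✓

I(r) ≈ 4.3944.


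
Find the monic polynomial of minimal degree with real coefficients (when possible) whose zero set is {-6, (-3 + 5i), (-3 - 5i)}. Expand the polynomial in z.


The polynomial is p(z) = ∏_{α ∈ S} (z − α), where S = {-6, (-3 + 5i), (-3 - 5i)}.
Expanding the product yields: p(z) = z^3 + 12·z^2 + 70·z + 204.
Note conjugate pairs combine to real quadratics: (z − (-3+5i))(z − (-3−5i)) = z² + 6z + 34.
The resulting polynomial has degree 3 and real coefficients as required.

p(z) = z^3 + 12·z^2 + 70·z + 204.


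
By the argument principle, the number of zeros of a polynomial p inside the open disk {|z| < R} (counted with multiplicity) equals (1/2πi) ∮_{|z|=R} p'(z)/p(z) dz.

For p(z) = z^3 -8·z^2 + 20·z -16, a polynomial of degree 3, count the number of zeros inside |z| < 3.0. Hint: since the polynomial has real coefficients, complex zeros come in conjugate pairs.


The zeros of p are: 4, 2, 2.
Their magnitudes are: 4, 2, 2.
Zeros with |z| < R = 3.0: 2, 2.
Count = 2.
By the argument principle, (1/2πi) ∮_{|z|=R} p'(z)/p(z) dz equals exactly this count.

Number of zeros inside |z| < 3.0: 2.


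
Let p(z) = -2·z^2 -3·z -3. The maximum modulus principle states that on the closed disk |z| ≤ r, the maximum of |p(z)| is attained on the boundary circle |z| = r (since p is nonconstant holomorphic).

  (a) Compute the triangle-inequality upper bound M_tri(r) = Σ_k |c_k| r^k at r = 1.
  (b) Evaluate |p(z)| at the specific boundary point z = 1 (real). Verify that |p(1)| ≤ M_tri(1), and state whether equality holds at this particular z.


Coefficients: c_0 = -3, c_1 = -3, c_2 = -2. Radius r = 1.
Part (a). Triangle bound: M_tri(r) = Σ_k |c_k| r^k
  = |-3|·1^0 + |-3|·1^1 + |-2|·1^2
  = 3 + 3 + 2 = 8.
This bounds M(r) := max_{|z|=r} |p(z)| from above; equality holds iff all terms c_k z^k can be made to align in phase at a single z on |z|=r.
Part (b). At z = 1 (real, on the circle |z| = r):
  p(1) = (-3)·1^0 + (-3)·1^1 + (-2)·1^2 = -8.
  |p(1)| = 8.
Since all nonzero coefficients share the same sign, |p(1)| = 8 = M_tri(1); the triangle bound is attained at z = 1, so in fact M(r) = 8.

M_tri(1) = 8; |p(1)| = 8; equality at z=1: yes.


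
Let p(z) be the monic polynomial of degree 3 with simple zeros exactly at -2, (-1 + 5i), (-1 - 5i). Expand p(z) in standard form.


The polynomial is p(z) = ∏_{α ∈ S} (z − α), where S = {-2, (-1 + 5i), (-1 - 5i)}.
Expanding the product yields: p(z) = z^3 + 4·z^2 + 30·z + 52.
Note conjugate pairs combine to real quadratics: (z − (-1+5i))(z − (-1−5i)) = z² + 2z + 26.
The resulting polynomial has degree 3 and real coefficients as required.

p(z) = z^3 + 4·z^2 + 30·z + 52.


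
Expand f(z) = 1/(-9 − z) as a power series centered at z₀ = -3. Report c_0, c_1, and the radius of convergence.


Let w = z − z₀, so z = z₀ + w.
Then -9 − z = -9 − (z₀ + w) = (-9 − z₀) − w = -6 − w.
f(z) = 1/(-6 − w) = (1/(-6)) · 1/(1 − w/(-6)) = Σ_{n≥0} w^n / (-6)^(n+1).
So c_n = 1/(-6)^(n+1):
  c_0 = 1/(-6)^1 = -1/6.
  c_1 = 1/(-6)^2 = 1/36.
The series is valid for |w/d| < 1, i.e. |z − z₀| < |d|.
Radius of convergence: R = |-9 − z₀| = |-6| = 6 (distance from z₀ to the singularity z = -9).

c_0 = -1/6, c_1 = 1/36; R = 6.


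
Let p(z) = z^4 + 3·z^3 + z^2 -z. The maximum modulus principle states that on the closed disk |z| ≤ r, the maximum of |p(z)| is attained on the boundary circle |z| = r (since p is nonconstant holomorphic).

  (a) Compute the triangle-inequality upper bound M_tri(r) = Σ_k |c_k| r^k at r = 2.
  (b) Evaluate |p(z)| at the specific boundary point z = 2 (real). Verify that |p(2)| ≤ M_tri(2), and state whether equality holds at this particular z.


Coefficients: c_0 = 0, c_1 = -1, c_2 = 1, c_3 = 3, c_4 = 1. Radius r = 2.
Part (a). Triangle bound: M_tri(r) = Σ_k |c_k| r^k
  = |0|·2^0 + |-1|·2^1 + |1|·2^2 + |3|·2^3 + |1|·2^4
  = 0 + 2 + 4 + 24 + 16 = 46.
This bounds M(r) := max_{|z|=r} |p(z)| from above; equality holds iff all terms c_k z^k can be made to align in phase at a single z on |z|=r.
Part (b). At z = 2 (real, on the circle |z| = r):
  p(2) = (0)·2^0 + (-1)·2^1 + (1)·2^2 + (3)·2^3 + (1)·2^4 = 42.
  |p(2)| = 42.
Check: |p(2)| = 42 ≤ 46 = M_tri(2). ✓ Equality does not hold at z = 2 (the coefficients have mixed signs, so the terms do not all align in phase there).

M_tri(2) = 46; |p(2)| = 42; equality at z=2: no.


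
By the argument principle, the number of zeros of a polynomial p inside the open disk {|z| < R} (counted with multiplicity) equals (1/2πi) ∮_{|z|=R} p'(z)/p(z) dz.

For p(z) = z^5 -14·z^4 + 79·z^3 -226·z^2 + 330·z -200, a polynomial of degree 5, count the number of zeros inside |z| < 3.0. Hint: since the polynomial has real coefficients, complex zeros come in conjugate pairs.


The zeros of p are: 4, (3 + 1i), (3 - 1i), (2 + 1i), (2 - 1i).
Their magnitudes are: 4, 3.162, 3.162, 2.236, 2.236.
Zeros with |z| < R = 3.0: (2 + 1i), (2 - 1i).
Count = 2.
By the argument principle, (1/2πi) ∮_{|z|=R} p'(z)/p(z) dz equals exactly this count.

Number of zeros inside |z| < 3.0: 2.


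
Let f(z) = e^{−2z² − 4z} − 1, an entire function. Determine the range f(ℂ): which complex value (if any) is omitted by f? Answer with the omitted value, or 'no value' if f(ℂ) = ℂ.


Little Picard bounds the complement of f(ℂ) to at most one point.
The exponent g(z) = −2z² − 4z is a nonconstant polynomial, hence surjective onto ℂ. So e^{g(z)} takes every value in {e^w : w ∈ ℂ} = ℂ ∖ {0}. Adding -1 shifts the range to ℂ ∖ {-1}. f omits exactly -1.

Omitted value: -1.


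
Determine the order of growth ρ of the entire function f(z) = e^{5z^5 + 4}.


|e^{5z^5 + 4}| = e^{Re(5·z^5) + 4} ≤ e^{5|z|^5 + 4} = e^{5r^5 + 4} on |z| = r, so ρ ≤ 5. Choosing z on |z|=r so that 5·z^5 is real positive (always possible by picking arg z appropriately) gives |f(z)| = e^{5r^5 + 4}, matching the bound. The additive constant 4 does not affect log log M(r) ~ 5·log r. Hence ρ = 5.
Therefore ρ = 5.

Order ρ = 5.


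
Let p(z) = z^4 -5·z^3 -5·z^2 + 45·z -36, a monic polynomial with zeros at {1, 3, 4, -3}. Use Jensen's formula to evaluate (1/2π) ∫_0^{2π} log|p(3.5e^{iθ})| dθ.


Zeros: -3, 1, 3, 4; r = 3.5.
Inside |z| < r: -3, 1, 3. Outside (|z| ≥ r): 4.
p(0) = -36, so log|p(0)| = log(36) = 3.5835.
Apply Jensen: I(r) = log|p(0)| + Σ_k log(r/|z_k|), summed over zeros inside |z| < r.
  log(r/|z_k|) for z_k = 1: log(3.5/1) = 1.2528
  log(r/|z_k|) for z_k = 3: log(3.5/3) = 0.1542
  log(r/|z_k|) for z_k = -3: log(3.5/3) = 0.1542
  Outside zeros (4) contribute nothing to the Jensen sum.
Sum over inside zeros: 1.5611.
I(r) = log|p(0)| + (inside sum) = 3.5835 + 1.5611 = 5.1446.
Note: since some zeros are outside |z| ≤ r, the simplified n·log(r) form does NOT apply — only the inside zeros contribute.

I(r) ≈ 5.1446.


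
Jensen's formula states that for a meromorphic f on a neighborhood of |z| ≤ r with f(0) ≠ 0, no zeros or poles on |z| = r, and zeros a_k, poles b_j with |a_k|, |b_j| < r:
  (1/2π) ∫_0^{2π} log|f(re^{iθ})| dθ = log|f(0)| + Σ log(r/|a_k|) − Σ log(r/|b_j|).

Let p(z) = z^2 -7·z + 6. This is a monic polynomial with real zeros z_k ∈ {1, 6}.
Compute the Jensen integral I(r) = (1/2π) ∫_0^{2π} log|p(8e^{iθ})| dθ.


Zeros: 1, 6; r = 8.
Inside |z| < r: 1, 6. Outside (|z| ≥ r): ∅.
p(0) = 6, so log|p(0)| = log(6) = 1.7918.
Apply Jensen: I(r) = log|p(0)| + Σ_k log(r/|z_k|), summed over zeros inside |z| < r.
  log(r/|z_k|) for z_k = 1: log(8/1) = 2.0794
  log(r/|z_k|) for z_k = 6: log(8/6) = 0.2877
Sum over inside zeros: 2.3671.
I(r) = log|p(0)| + (inside sum) = 1.7918 + 2.3671 = 4.1589.
Closed form (all zeros inside, monic): I(r) = n·log(r) = 2·log(8) = 4.1589. ✓

I(r) ≈ 4.1589.


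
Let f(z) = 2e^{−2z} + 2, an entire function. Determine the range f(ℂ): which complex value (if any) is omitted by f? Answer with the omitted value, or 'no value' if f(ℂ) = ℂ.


Little Picard bounds the complement of f(ℂ) to at most one point.
e^{−2z} is never zero on ℂ, so 2·e^{−2z} takes every value in ℂ ∖ {0}. Adding 2 shifts the range to ℂ ∖ {2}. Thus f omits exactly the value 2.

Omitted value: 2.
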